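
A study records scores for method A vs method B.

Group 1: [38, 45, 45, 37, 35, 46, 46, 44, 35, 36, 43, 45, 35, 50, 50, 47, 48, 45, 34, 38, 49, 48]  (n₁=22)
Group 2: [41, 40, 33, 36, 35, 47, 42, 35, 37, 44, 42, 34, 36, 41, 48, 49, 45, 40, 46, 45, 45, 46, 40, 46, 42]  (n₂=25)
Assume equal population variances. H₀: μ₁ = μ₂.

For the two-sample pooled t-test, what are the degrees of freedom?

df = n₁ + n₂ − 2 = 22 + 25 − 2 = 45

degrees of freedom = 45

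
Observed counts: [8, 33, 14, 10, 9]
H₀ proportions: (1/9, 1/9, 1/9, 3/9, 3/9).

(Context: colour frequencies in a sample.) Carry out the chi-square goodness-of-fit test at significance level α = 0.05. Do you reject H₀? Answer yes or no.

n = 74; E_i = n·p_i = [8.22, 8.22, 8.22, 24.67, 24.67]
χ² = (8−8.22)²/8.22 + (33−8.22)²/8.22 + (14−8.22)²/8.22 + (10−24.67)²/24.67 + (9−24.67)²/24.67 = 97.4054
df = 4
p-value (upper-tail) = 0.00000
At α=0.05: p < α → reject H₀

reject H₀: yes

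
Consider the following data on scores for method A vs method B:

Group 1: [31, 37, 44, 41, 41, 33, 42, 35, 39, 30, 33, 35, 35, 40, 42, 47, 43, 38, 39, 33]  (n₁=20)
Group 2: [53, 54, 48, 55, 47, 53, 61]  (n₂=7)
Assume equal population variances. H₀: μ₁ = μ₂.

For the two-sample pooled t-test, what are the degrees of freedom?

df = n₁ + n₂ − 2 = 20 + 7 − 2 = 25

degrees of freedom = 25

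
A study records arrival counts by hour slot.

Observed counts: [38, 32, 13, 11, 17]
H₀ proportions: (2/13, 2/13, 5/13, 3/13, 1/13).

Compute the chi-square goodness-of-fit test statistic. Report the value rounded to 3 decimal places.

n = 111; E_i = n·p_i = [17.08, 17.08, 42.69, 25.62, 8.54]
χ² = (38−17.08)²/17.08 + (32−17.08)²/17.08 + (13−42.69)²/42.69 + (11−25.62)²/25.62 + (17−8.54)²/8.54 = 76.0517
df = 4

test statistic = 76.052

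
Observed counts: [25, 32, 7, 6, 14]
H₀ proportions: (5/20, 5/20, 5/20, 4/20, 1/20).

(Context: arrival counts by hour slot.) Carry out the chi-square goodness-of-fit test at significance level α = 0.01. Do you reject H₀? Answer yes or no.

reject H₀: yes

n = 84; E_i = n·p_i = [21.00, 21.00, 21.00, 16.80, 4.20]
χ² = (25−21.00)²/21.00 + (32−21.00)²/21.00 + (7−21.00)²/21.00 + (6−16.80)²/16.80 + (14−4.20)²/4.20 = 45.6667
df = 4
p-value (upper-tail) = 0.00000
At α=0.01: p < α → reject H₀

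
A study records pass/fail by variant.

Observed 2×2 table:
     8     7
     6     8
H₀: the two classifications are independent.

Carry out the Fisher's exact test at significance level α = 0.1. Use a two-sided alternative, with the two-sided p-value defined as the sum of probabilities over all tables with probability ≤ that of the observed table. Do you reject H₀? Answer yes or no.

reject H₀: no

Margins: r₁=15, r₂=14, c₁=14, c₂=15, n=29
p_obs = C(15,8)·C(14,6)/C(29,14); sum pmf over tables with pmf ≤ p_obs
p-value (two-sided) = 0.71525
At α=0.1: p ≥ α → fail to reject H₀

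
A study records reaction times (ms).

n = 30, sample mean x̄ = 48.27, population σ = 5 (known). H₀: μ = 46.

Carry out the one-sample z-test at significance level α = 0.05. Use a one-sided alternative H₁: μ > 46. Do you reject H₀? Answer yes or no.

reject H₀: yes

SE = σ/√n = 5/√30 = 0.9129
z = (x̄−μ₀)/SE = (48.27−46)/0.9129 = 2.4867
p-value (one-sided, H₁ greater) = 0.00645
At α=0.05: p < α → reject H₀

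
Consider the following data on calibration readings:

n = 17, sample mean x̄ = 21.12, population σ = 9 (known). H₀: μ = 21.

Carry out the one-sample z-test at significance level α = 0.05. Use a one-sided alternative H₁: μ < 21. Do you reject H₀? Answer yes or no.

SE = σ/√n = 9/√17 = 2.1828
z = (x̄−μ₀)/SE = (21.12−21)/2.1828 = 0.0550
p-value (one-sided, H₁ less) = 0.52192
At α=0.05: p ≥ α → fail to reject H₀

reject H₀: no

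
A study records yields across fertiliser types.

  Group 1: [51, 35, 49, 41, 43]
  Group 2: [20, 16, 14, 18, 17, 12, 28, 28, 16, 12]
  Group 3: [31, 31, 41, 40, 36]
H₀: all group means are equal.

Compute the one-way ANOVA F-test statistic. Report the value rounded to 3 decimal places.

Group means [43.80, 18.10, 35.80], grand mean 28.950
SSB = Σnᵢ(x̄ᵢ−x̄)² = 2514.450; SSW = ΣΣ(x−x̄ᵢ)² = 556.500
MSB = 2514.450/2 = 1257.2250; MSW = 556.500/17 = 32.7353
F = MSB/MSW = 38.4058
df = (2, 17)

test statistic = 38.406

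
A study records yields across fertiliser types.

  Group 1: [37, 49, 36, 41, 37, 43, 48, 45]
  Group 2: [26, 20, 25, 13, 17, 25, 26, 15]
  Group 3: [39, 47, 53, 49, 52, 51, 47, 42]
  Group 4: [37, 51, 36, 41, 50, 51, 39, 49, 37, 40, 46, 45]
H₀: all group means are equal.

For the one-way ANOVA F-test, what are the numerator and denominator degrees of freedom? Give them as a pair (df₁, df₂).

k = 4 groups, N = 36 total
df = (k−1, N−k) = (4−1, 36−4) = (3, 32)

degrees of freedom = [3, 32]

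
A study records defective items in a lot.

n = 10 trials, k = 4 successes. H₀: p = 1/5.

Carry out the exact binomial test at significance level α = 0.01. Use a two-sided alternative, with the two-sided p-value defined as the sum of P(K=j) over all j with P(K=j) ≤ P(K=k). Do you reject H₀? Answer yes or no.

Exact binomial: n=10, k=4, p₀=1/5=0.2000
P(X=j) = C(n,j)·p₀^j·(1−p₀)^(n−j); p = Σ P(X=j) over j with P(X=j) ≤ P(X=4)
p-value (two-sided) = 0.12087
At α=0.01: p ≥ α → fail to reject H₀

reject H₀: no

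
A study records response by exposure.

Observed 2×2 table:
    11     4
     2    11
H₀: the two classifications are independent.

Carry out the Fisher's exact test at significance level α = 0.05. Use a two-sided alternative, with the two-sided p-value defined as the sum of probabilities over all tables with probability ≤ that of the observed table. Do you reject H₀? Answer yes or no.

reject H₀: yes

Margins: r₁=15, r₂=13, c₁=13, c₂=15, n=28
p_obs = C(15,11)·C(13,2)/C(28,13); sum pmf over tables with pmf ≤ p_obs
p-value (two-sided) = 0.00323
At α=0.05: p < α → reject H₀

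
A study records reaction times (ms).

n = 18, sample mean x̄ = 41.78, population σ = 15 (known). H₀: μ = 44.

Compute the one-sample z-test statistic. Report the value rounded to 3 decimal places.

SE = σ/√n = 15/√18 = 3.5355
z = (x̄−μ₀)/SE = (41.78−44)/3.5355 = -0.6279

test statistic = -0.628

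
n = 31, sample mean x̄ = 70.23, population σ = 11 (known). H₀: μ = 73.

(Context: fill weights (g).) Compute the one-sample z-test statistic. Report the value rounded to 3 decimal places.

test statistic = -1.402

SE = σ/√n = 11/√31 = 1.9757
z = (x̄−μ₀)/SE = (70.23−73)/1.9757 = -1.4021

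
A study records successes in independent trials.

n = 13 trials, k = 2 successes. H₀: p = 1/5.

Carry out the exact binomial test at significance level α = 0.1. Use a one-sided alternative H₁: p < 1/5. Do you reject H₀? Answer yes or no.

Exact binomial: n=13, k=2, p₀=1/5=0.2000
P(X≤2) from Σ C(n,i)·p₀^i·(1−p₀)^(n−i)
p-value (one-sided, H₁ less) = 0.50165
At α=0.1: p ≥ α → fail to reject H₀

reject H₀: no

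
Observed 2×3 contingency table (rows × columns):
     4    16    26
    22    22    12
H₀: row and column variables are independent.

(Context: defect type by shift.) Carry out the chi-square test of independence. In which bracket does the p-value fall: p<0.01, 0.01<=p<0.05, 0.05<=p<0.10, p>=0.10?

Row totals [46, 56], col totals [26, 38, 38], n=102
χ² = (4−11.73)²/11.73 + (16−17.14)²/17.14 + (26−17.14)²/17.14 + (22−14.27)²/14.27 + (22−20.86)²/20.86 + (12−20.86)²/20.86 = 17.7571
df = 2
p-value (upper-tail) = 0.00014
→ bracket: p<0.01

p-value bracket: p<0.01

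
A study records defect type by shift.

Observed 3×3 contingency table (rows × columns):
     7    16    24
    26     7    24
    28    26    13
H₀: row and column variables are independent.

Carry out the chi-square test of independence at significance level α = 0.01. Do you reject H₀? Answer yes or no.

Row totals [47, 57, 67], col totals [61, 49, 61], n=171
χ² = (7−16.77)²/16.77 + (16−13.47)²/13.47 + (24−16.77)²/16.77 + (26−20.33)²/20.33 + (7−16.33)²/16.33 + (24−20.33)²/20.33 + (28−23.90)²/23.90 + (26−19.20)²/19.20 + (13−23.90)²/23.90 = 24.9436
df = 4
p-value (upper-tail) = 0.00005
At α=0.01: p < α → reject H₀

reject H₀: yes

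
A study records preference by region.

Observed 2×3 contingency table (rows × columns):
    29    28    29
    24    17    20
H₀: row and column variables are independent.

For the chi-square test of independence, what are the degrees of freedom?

degrees of freedom = 2

df = (r−1)(c−1) = (2−1)·(3−1) = 2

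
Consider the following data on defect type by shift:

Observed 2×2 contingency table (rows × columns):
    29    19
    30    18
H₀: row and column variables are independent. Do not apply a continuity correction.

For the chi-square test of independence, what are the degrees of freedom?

degrees of freedom = 1

df = (r−1)(c−1) = (2−1)·(2−1) = 1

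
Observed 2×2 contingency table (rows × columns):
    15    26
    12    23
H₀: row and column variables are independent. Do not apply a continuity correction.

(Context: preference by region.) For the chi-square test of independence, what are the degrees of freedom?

degrees of freedom = 1

df = (r−1)(c−1) = (2−1)·(2−1) = 1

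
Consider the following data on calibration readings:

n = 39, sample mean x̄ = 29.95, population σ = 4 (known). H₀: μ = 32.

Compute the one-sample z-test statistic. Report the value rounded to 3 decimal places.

SE = σ/√n = 4/√39 = 0.6405
z = (x̄−μ₀)/SE = (29.95−32)/0.6405 = -3.2006

test statistic = -3.201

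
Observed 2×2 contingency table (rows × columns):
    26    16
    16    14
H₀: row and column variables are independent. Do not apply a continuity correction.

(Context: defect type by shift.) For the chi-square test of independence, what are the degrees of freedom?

df = (r−1)(c−1) = (2−1)·(2−1) = 1

degrees of freedom = 1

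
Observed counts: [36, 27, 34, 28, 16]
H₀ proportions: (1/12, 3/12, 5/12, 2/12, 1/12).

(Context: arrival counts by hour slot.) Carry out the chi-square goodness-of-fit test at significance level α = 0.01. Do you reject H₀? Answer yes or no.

reject H₀: yes

n = 141; E_i = n·p_i = [11.75, 35.25, 58.75, 23.50, 11.75]
χ² = (36−11.75)²/11.75 + (27−35.25)²/35.25 + (34−58.75)²/58.75 + (28−23.50)²/23.50 + (16−11.75)²/11.75 = 64.8043
df = 4
p-value (upper-tail) = 0.00000
At α=0.01: p < α → reject H₀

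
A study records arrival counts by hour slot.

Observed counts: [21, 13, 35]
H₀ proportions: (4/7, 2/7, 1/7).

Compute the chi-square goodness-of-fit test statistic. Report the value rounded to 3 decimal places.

n = 69; E_i = n·p_i = [39.43, 19.71, 9.86]
χ² = (21−39.43)²/39.43 + (13−19.71)²/19.71 + (35−9.86)²/9.86 = 75.0326
df = 2

test statistic = 75.033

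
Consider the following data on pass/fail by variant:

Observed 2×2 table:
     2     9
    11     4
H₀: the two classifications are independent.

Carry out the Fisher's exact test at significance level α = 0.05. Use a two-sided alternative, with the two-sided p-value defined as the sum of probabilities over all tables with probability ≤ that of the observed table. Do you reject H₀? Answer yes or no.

reject H₀: yes

Margins: r₁=11, r₂=15, c₁=13, c₂=13, n=26
p_obs = C(11,2)·C(15,11)/C(26,13); sum pmf over tables with pmf ≤ p_obs
p-value (two-sided) = 0.01542
At α=0.05: p < α → reject H₀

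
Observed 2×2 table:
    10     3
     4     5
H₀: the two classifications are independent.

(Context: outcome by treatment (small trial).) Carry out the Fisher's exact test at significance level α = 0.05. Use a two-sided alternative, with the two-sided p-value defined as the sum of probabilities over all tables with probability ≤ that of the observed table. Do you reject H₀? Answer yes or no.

Margins: r₁=13, r₂=9, c₁=14, c₂=8, n=22
p_obs = C(13,10)·C(9,4)/C(22,14); sum pmf over tables with pmf ≤ p_obs
p-value (two-sided) = 0.18700
At α=0.05: p ≥ α → fail to reject H₀

reject H₀: no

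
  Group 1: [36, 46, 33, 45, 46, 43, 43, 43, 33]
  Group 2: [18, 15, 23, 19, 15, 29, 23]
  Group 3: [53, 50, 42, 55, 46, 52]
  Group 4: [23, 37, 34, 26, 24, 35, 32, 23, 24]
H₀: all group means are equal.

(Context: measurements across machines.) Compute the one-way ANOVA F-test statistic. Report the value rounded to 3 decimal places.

Group means [40.89, 20.29, 49.67, 28.67], grand mean 34.387
SSB = Σnᵢ(x̄ᵢ−x̄)² = 3467.704; SSW = ΣΣ(x−x̄ᵢ)² = 765.651
MSB = 3467.704/3 = 1155.9013; MSW = 765.651/27 = 28.3574
F = MSB/MSW = 40.7618
df = (3, 27)

test statistic = 40.762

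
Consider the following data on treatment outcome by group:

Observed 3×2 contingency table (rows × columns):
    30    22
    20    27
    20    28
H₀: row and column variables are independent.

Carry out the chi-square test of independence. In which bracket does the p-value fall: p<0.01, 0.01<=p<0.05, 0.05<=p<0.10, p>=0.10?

Row totals [52, 47, 48], col totals [70, 77], n=147
χ² = (30−24.76)²/24.76 + (22−27.24)²/27.24 + (20−22.38)²/22.38 + (27−24.62)²/24.62 + (20−22.86)²/22.86 + (28−25.14)²/25.14 = 3.2808
df = 2
p-value (upper-tail) = 0.19391
→ bracket: p>=0.10

p-value bracket: p>=0.10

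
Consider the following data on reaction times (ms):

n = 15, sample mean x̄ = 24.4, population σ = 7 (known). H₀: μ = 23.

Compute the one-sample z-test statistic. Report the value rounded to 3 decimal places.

SE = σ/√n = 7/√15 = 1.8074
z = (x̄−μ₀)/SE = (24.4−23)/1.8074 = 0.7746

test statistic = 0.775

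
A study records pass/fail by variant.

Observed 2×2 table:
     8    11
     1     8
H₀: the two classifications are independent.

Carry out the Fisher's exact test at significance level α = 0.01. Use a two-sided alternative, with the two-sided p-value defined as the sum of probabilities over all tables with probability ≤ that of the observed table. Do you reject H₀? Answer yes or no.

Margins: r₁=19, r₂=9, c₁=9, c₂=19, n=28
p_obs = C(19,8)·C(9,1)/C(28,9); sum pmf over tables with pmf ≤ p_obs
p-value (two-sided) = 0.19527
At α=0.01: p ≥ α → fail to reject H₀

reject H₀: no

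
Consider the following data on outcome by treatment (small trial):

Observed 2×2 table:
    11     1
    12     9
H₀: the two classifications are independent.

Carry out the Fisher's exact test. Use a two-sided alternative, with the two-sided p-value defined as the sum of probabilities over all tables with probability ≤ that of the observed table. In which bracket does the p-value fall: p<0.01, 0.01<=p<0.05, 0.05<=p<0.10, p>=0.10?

p-value bracket: 0.05<=p<0.10

Margins: r₁=12, r₂=21, c₁=23, c₂=10, n=33
p_obs = C(12,11)·C(21,12)/C(33,23); sum pmf over tables with pmf ≤ p_obs
p-value (two-sided) = 0.05447
→ bracket: 0.05<=p<0.10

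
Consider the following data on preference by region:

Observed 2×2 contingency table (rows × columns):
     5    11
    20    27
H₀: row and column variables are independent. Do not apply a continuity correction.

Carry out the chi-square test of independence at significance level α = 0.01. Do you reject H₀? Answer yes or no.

Row totals [16, 47], col totals [25, 38], n=63
χ² = (5−6.35)²/6.35 + (11−9.65)²/9.65 + (20−18.65)²/18.65 + (27−28.35)²/28.35 = 0.6371
df = 1
p-value (upper-tail) = 0.42475
At α=0.01: p ≥ α → fail to reject H₀

reject H₀: no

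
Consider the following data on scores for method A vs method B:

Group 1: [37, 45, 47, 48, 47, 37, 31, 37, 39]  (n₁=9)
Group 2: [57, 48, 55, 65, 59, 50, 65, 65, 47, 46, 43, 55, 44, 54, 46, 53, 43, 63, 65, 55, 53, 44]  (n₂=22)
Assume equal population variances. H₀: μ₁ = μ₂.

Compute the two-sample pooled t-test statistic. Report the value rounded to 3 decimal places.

test statistic = -4.319

x̄₁=40.889, s₁=6.009, n₁=9
x̄₂=53.409, s₂=7.768, n₂=22
s_p² = [8·6.009² + 21·7.768²]/29 = 53.6623
SE = √(s_p²·(1/9+1/22)) = 2.8986
t = (40.889−53.409)/2.8986 = -4.3194
df = 29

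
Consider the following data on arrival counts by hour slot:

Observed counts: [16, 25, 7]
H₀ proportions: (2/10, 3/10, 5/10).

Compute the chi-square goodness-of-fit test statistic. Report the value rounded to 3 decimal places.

n = 48; E_i = n·p_i = [9.60, 14.40, 24.00]
χ² = (16−9.60)²/9.60 + (25−14.40)²/14.40 + (7−24.00)²/24.00 = 24.1111
df = 2

test statistic = 24.111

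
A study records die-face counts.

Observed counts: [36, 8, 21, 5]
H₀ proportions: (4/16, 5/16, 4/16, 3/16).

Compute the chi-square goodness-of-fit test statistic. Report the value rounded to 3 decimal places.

test statistic = 34.088

n = 70; E_i = n·p_i = [17.50, 21.88, 17.50, 13.12]
χ² = (36−17.50)²/17.50 + (8−21.88)²/21.88 + (21−17.50)²/17.50 + (5−13.12)²/13.12 = 34.0876
df = 3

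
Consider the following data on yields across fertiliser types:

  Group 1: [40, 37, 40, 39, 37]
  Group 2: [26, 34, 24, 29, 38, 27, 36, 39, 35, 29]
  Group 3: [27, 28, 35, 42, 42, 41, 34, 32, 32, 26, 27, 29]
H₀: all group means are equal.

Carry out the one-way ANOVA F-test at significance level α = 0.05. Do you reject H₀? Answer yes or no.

Group means [38.60, 31.70, 32.92], grand mean 33.519
SSB = Σnᵢ(x̄ᵢ−x̄)² = 166.524; SSW = ΣΣ(x−x̄ᵢ)² = 660.217
MSB = 166.524/2 = 83.2620; MSW = 660.217/24 = 27.5090
F = MSB/MSW = 3.0267
df = (2, 24)
p-value (upper-tail) = 0.06727
At α=0.05: p ≥ α → fail to reject H₀

reject H₀: no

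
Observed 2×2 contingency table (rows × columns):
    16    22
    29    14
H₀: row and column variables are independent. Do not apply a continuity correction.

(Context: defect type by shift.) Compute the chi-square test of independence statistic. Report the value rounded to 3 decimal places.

test statistic = 5.245

Row totals [38, 43], col totals [45, 36], n=81
χ² = (16−21.11)²/21.11 + (22−16.89)²/16.89 + (29−23.89)²/23.89 + (14−19.11)²/19.11 = 5.2447
df = 1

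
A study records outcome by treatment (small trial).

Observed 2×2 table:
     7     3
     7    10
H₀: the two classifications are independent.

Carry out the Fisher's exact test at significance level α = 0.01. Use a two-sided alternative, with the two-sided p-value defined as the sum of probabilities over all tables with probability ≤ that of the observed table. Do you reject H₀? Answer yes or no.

reject H₀: no

Margins: r₁=10, r₂=17, c₁=14, c₂=13, n=27
p_obs = C(10,7)·C(17,7)/C(27,14); sum pmf over tables with pmf ≤ p_obs
p-value (two-sided) = 0.23646
At α=0.01: p ≥ α → fail to reject H₀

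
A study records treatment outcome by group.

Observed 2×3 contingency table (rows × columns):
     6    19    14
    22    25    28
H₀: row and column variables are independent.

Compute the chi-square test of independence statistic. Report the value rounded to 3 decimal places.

Row totals [39, 75], col totals [28, 44, 42], n=114
χ² = (6−9.58)²/9.58 + (19−15.05)²/15.05 + (14−14.37)²/14.37 + (22−18.42)²/18.42 + (25−28.95)²/28.95 + (28−27.63)²/27.63 = 3.6203
df = 2

test statistic = 3.620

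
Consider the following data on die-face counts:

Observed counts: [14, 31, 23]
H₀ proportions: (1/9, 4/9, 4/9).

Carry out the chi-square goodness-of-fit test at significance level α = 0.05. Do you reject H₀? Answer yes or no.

reject H₀: yes

n = 68; E_i = n·p_i = [7.56, 30.22, 30.22]
χ² = (14−7.56)²/7.56 + (31−30.22)²/30.22 + (23−30.22)²/30.22 = 7.2426
df = 2
p-value (upper-tail) = 0.02675
At α=0.05: p < α → reject H₀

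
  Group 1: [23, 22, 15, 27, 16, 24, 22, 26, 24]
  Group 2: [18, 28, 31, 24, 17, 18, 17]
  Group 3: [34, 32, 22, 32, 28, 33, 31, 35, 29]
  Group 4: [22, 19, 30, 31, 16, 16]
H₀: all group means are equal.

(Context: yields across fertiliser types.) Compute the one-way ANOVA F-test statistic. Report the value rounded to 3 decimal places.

Group means [22.11, 21.86, 30.67, 22.33], grand mean 24.581
SSB = Σnᵢ(x̄ᵢ−x̄)² = 470.469; SSW = ΣΣ(x−x̄ᵢ)² = 687.079
MSB = 470.469/3 = 156.8230; MSW = 687.079/27 = 25.4474
F = MSB/MSW = 6.1626
df = (3, 27)

test statistic = 6.163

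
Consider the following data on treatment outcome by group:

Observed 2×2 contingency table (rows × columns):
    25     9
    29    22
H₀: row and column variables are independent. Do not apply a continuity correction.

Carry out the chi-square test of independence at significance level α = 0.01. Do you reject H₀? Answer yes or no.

reject H₀: no

Row totals [34, 51], col totals [54, 31], n=85
χ² = (25−21.60)²/21.60 + (9−12.40)²/12.40 + (29−32.40)²/32.40 + (22−18.60)²/18.60 = 2.4457
df = 1
p-value (upper-tail) = 0.11784
At α=0.01: p ≥ α → fail to reject H₀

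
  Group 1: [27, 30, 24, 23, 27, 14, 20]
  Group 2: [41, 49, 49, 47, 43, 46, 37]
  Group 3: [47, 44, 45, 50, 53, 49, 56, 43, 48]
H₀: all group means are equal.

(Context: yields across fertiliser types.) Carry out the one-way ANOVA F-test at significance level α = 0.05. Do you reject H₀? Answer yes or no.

Group means [23.57, 44.57, 48.33], grand mean 39.652
SSB = Σnᵢ(x̄ᵢ−x̄)² = 2657.789; SSW = ΣΣ(x−x̄ᵢ)² = 433.429
MSB = 2657.789/2 = 1328.8944; MSW = 433.429/20 = 21.6714
F = MSB/MSW = 61.3201
df = (2, 20)
p-value (upper-tail) = 0.00000
At α=0.05: p < α → reject H₀

reject H₀: yes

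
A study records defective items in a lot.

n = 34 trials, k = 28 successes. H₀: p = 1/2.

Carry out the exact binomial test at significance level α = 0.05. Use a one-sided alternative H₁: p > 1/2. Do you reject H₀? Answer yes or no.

reject H₀: yes

Exact binomial: n=34, k=28, p₀=1/2=0.5000
P(X≥28) from Σ C(n,i)·p₀^i·(1−p₀)^(n−i)
p-value (one-sided, H₁ greater) = 0.00010
At α=0.05: p < α → reject H₀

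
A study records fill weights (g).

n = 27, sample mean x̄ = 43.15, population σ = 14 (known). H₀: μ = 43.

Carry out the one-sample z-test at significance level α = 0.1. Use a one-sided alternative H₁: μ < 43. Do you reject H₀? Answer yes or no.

reject H₀: no

SE = σ/√n = 14/√27 = 2.6943
z = (x̄−μ₀)/SE = (43.15−43)/2.6943 = 0.0557
p-value (one-sided, H₁ less) = 0.52220
At α=0.1: p ≥ α → fail to reject H₀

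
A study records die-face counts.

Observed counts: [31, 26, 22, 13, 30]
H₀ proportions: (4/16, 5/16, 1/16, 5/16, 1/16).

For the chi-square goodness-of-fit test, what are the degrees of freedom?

df = k − 1 = 5 − 1 = 4

degrees of freedom = 4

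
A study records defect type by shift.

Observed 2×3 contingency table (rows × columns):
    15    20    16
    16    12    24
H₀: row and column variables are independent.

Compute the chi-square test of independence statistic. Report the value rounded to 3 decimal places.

test statistic = 3.623

Row totals [51, 52], col totals [31, 32, 40], n=103
χ² = (15−15.35)²/15.35 + (20−15.84)²/15.84 + (16−19.81)²/19.81 + (16−15.65)²/15.65 + (12−16.16)²/16.16 + (24−20.19)²/20.19 = 3.6229
df = 2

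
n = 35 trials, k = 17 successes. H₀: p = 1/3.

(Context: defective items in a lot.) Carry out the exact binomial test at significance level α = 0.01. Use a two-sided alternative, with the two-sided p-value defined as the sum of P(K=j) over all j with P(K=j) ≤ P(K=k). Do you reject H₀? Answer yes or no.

reject H₀: no

Exact binomial: n=35, k=17, p₀=1/3=0.3333
P(X=j) = C(n,j)·p₀^j·(1−p₀)^(n−j); p = Σ P(X=j) over j with P(X=j) ≤ P(X=17)
p-value (two-sided) = 0.07151
At α=0.01: p ≥ α → fail to reject H₀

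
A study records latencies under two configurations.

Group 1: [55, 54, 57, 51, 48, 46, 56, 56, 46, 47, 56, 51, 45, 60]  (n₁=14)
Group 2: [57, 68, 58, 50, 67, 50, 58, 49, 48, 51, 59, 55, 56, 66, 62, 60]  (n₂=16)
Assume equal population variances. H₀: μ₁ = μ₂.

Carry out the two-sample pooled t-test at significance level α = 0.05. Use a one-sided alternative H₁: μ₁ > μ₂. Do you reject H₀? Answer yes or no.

reject H₀: no

x̄₁=52.000, s₁=4.915, n₁=14
x̄₂=57.125, s₂=6.459, n₂=16
s_p² = [13·4.915² + 15·6.459²]/28 = 33.5625
SE = √(s_p²·(1/14+1/16)) = 2.1201
t = (52.000−57.125)/2.1201 = -2.4173
df = 28
p-value (one-sided, H₁ greater) = 0.98880
At α=0.05: p ≥ α → fail to reject H₀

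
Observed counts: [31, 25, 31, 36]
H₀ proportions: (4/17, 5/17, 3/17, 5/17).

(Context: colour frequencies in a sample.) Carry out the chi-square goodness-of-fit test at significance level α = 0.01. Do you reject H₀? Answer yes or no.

n = 123; E_i = n·p_i = [28.94, 36.18, 21.71, 36.18]
χ² = (31−28.94)²/28.94 + (25−36.18)²/36.18 + (31−21.71)²/21.71 + (36−36.18)²/36.18 = 7.5798
df = 3
p-value (upper-tail) = 0.05554
At α=0.01: p ≥ α → fail to reject H₀

reject H₀: no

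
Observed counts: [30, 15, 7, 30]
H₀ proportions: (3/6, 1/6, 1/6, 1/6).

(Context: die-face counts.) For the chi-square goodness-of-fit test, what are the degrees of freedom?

degrees of freedom = 3

df = k − 1 = 4 − 1 = 3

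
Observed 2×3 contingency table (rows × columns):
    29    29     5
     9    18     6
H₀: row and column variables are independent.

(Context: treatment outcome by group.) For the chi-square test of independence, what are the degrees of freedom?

degrees of freedom = 2

df = (r−1)(c−1) = (2−1)·(3−1) = 2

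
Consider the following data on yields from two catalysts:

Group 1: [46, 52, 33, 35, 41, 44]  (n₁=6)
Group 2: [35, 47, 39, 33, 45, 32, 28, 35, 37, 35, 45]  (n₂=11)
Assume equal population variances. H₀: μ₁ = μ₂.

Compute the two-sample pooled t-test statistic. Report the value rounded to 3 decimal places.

test statistic = 1.375

x̄₁=41.833, s₁=7.083, n₁=6
x̄₂=37.364, s₂=6.038, n₂=11
s_p² = [5·7.083² + 10·6.038²]/15 = 41.0253
SE = √(s_p²·(1/6+1/11)) = 3.2507
t = (41.833−37.364)/3.2507 = 1.3750
df = 15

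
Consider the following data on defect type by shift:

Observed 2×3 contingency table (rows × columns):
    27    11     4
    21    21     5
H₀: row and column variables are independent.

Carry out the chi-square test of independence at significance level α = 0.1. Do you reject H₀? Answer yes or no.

reject H₀: no

Row totals [42, 47], col totals [48, 32, 9], n=89
χ² = (27−22.65)²/22.65 + (11−15.10)²/15.10 + (4−4.25)²/4.25 + (21−25.35)²/25.35 + (21−16.90)²/16.90 + (5−4.75)²/4.75 = 3.7169
df = 2
p-value (upper-tail) = 0.15591
At α=0.1: p ≥ α → fail to reject H₀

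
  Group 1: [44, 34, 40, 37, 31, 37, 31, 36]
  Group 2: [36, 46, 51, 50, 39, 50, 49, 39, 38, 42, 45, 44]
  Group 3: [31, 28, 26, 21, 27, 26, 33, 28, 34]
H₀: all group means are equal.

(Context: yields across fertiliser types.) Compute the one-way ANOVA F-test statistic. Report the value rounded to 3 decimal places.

test statistic = 29.756

Group means [36.25, 44.08, 28.22], grand mean 37.000
SSB = Σnᵢ(x̄ᵢ−x̄)² = 1300.028; SSW = ΣΣ(x−x̄ᵢ)² = 567.972
MSB = 1300.028/2 = 650.0139; MSW = 567.972/26 = 21.8451
F = MSB/MSW = 29.7556
df = (2, 26)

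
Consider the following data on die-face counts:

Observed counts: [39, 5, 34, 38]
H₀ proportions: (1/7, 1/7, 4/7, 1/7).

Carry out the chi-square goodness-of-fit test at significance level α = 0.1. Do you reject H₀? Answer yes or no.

n = 116; E_i = n·p_i = [16.57, 16.57, 66.29, 16.57]
χ² = (39−16.57)²/16.57 + (5−16.57)²/16.57 + (34−66.29)²/66.29 + (38−16.57)²/16.57 = 81.8707
df = 3
p-value (upper-tail) = 0.00000
At α=0.1: p < α → reject H₀

reject H₀: yes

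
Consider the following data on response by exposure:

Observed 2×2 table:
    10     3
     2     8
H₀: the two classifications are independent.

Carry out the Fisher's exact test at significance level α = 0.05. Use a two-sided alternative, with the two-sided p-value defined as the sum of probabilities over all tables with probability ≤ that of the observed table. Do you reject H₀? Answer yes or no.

reject H₀: yes

Margins: r₁=13, r₂=10, c₁=12, c₂=11, n=23
p_obs = C(13,10)·C(10,2)/C(23,12); sum pmf over tables with pmf ≤ p_obs
p-value (two-sided) = 0.01228
At α=0.05: p < α → reject H₀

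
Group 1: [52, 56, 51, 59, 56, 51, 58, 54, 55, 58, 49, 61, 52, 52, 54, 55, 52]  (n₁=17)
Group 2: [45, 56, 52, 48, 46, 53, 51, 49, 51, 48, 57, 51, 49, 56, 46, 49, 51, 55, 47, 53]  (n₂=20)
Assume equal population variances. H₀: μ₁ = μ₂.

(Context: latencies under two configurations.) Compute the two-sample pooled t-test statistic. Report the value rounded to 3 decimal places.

test statistic = 3.321

x̄₁=54.412, s₁=3.280, n₁=17
x̄₂=50.650, s₂=3.558, n₂=20
s_p² = [16·3.280² + 19·3.558²]/35 = 11.7905
SE = √(s_p²·(1/17+1/20)) = 1.1327
t = (54.412−50.650)/1.1327 = 3.3210
df = 35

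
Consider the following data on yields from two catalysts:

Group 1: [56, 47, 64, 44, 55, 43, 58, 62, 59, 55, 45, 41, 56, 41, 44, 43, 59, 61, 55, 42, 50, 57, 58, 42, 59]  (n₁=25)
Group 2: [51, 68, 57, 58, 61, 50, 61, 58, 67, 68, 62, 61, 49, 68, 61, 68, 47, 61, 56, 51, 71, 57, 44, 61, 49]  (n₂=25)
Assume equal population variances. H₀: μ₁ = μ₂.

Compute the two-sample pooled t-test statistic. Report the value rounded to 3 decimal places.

test statistic = -3.132

x̄₁=51.840, s₁=7.739, n₁=25
x̄₂=58.600, s₂=7.522, n₂=25
s_p² = [24·7.739² + 24·7.522²]/48 = 58.2367
SE = √(s_p²·(1/25+1/25)) = 2.1585
t = (51.840−58.600)/2.1585 = -3.1319
df = 48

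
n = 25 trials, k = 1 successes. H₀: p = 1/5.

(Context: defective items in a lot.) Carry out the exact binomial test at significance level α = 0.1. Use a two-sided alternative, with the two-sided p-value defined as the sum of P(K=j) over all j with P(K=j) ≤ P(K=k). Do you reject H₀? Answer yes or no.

Exact binomial: n=25, k=1, p₀=1/5=0.2000
P(X=j) = C(n,j)·p₀^j·(1−p₀)^(n−j); p = Σ P(X=j) over j with P(X=j) ≤ P(X=1)
p-value (two-sided) = 0.04472
At α=0.1: p < α → reject H₀

reject H₀: yes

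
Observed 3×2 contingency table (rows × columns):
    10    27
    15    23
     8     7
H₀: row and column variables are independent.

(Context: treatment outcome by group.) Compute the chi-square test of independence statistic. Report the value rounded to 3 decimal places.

Row totals [37, 38, 15], col totals [33, 57], n=90
χ² = (10−13.57)²/13.57 + (27−23.43)²/23.43 + (15−13.93)²/13.93 + (23−24.07)²/24.07 + (8−5.50)²/5.50 + (7−9.50)²/9.50 = 3.4037
df = 2

test statistic = 3.404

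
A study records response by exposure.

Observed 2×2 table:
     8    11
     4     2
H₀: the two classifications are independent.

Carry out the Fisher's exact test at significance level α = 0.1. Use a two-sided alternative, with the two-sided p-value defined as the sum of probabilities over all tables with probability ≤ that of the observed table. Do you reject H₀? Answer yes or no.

Margins: r₁=19, r₂=6, c₁=12, c₂=13, n=25
p_obs = C(19,8)·C(6,4)/C(25,12); sum pmf over tables with pmf ≤ p_obs
p-value (two-sided) = 0.37826
At α=0.1: p ≥ α → fail to reject H₀

reject H₀: no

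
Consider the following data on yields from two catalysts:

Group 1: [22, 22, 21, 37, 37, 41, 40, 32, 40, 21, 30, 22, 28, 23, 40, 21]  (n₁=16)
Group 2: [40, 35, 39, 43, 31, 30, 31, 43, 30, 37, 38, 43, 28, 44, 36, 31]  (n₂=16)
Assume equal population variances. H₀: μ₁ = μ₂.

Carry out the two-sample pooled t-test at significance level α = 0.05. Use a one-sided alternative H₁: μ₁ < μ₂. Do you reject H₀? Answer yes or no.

x̄₁=29.812, s₁=8.207, n₁=16
x̄₂=36.188, s₂=5.492, n₂=16
s_p² = [15·8.207² + 15·5.492²]/30 = 48.7625
SE = √(s_p²·(1/16+1/16)) = 2.4689
t = (29.812−36.188)/2.4689 = -2.5822
df = 30
p-value (one-sided, H₁ less) = 0.00747
At α=0.05: p < α → reject H₀

reject H₀: yes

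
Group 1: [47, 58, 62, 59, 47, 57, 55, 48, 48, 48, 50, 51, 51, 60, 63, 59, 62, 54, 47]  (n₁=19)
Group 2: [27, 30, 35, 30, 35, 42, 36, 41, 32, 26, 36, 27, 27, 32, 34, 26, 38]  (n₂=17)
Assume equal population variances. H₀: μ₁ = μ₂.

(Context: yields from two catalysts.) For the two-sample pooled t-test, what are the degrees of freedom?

degrees of freedom = 34

df = n₁ + n₂ − 2 = 19 + 17 − 2 = 34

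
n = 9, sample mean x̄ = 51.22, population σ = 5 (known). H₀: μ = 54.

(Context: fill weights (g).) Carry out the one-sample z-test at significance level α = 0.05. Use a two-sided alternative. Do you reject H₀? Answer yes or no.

SE = σ/√n = 5/√9 = 1.6667
z = (x̄−μ₀)/SE = (51.22−54)/1.6667 = -1.6680
p-value (two-sided) = 0.09532
At α=0.05: p ≥ α → fail to reject H₀

reject H₀: no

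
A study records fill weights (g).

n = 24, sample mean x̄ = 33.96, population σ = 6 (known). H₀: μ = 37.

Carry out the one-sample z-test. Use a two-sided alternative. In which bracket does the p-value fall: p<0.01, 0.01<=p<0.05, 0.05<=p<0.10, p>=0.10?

p-value bracket: 0.01<=p<0.05

SE = σ/√n = 6/√24 = 1.2247
z = (x̄−μ₀)/SE = (33.96−37)/1.2247 = -2.4821
p-value (two-sided) = 0.01306
→ bracket: 0.01<=p<0.05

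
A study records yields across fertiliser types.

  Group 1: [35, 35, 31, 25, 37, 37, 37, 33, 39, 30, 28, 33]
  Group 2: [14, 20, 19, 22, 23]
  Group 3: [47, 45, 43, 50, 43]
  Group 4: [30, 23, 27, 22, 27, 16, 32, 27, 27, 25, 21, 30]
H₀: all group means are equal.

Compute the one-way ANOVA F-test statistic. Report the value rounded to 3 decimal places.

test statistic = 42.573

Group means [33.33, 19.60, 45.60, 25.58], grand mean 30.382
SSB = Σnᵢ(x̄ᵢ−x̄)² = 2120.046; SSW = ΣΣ(x−x̄ᵢ)² = 497.983
MSB = 2120.046/3 = 706.6820; MSW = 497.983/30 = 16.5994
F = MSB/MSW = 42.5726
df = (3, 30)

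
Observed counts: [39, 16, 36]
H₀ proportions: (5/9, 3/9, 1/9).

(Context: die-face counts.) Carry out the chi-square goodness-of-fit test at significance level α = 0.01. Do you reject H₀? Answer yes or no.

reject H₀: yes

n = 91; E_i = n·p_i = [50.56, 30.33, 10.11]
χ² = (39−50.56)²/50.56 + (16−30.33)²/30.33 + (36−10.11)²/10.11 = 75.7011
df = 2
p-value (upper-tail) = 0.00000
At α=0.01: p < α → reject H₀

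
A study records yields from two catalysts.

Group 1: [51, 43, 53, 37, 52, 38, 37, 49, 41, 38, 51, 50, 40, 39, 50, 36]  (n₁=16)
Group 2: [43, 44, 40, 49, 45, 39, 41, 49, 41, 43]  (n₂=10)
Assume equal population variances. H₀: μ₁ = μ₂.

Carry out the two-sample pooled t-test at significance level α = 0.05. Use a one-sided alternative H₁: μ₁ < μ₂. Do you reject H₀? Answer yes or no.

reject H₀: no

x̄₁=44.062, s₁=6.455, n₁=16
x̄₂=43.400, s₂=3.471, n₂=10
s_p² = [15·6.455² + 9·3.471²]/24 = 30.5557
SE = √(s_p²·(1/16+1/10)) = 2.2283
t = (44.062−43.400)/2.2283 = 0.2973
df = 24
p-value (one-sided, H₁ less) = 0.61561
At α=0.05: p ≥ α → fail to reject H₀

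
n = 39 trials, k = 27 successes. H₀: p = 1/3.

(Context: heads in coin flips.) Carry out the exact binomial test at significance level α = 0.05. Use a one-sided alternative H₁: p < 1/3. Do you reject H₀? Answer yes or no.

Exact binomial: n=39, k=27, p₀=1/3=0.3333
P(X≤27) from Σ C(n,i)·p₀^i·(1−p₀)^(n−i)
p-value (one-sided, H₁ less) = 1.00000
At α=0.05: p ≥ α → fail to reject H₀

reject H₀: no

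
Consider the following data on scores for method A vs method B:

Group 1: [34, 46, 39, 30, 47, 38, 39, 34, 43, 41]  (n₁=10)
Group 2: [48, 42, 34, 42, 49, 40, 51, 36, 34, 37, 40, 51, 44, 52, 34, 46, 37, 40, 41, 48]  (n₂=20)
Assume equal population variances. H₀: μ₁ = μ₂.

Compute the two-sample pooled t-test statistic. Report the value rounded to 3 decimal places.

test statistic = -1.413

x̄₁=39.100, s₁=5.425, n₁=10
x̄₂=42.300, s₂=6.036, n₂=20
s_p² = [9·5.425² + 19·6.036²]/28 = 34.1821
SE = √(s_p²·(1/10+1/20)) = 2.2644
t = (39.100−42.300)/2.2644 = -1.4132
df = 28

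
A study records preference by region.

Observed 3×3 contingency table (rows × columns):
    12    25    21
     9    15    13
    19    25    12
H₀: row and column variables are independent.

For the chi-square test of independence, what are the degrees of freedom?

degrees of freedom = 4

df = (r−1)(c−1) = (3−1)·(3−1) = 4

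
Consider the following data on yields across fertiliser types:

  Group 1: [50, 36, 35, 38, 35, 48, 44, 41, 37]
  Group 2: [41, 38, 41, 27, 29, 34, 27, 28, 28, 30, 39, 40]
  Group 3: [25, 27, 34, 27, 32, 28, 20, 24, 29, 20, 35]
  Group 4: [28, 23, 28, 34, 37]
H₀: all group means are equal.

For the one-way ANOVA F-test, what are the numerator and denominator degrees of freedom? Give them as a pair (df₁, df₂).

degrees of freedom = [3, 33]

k = 4 groups, N = 37 total
df = (k−1, N−k) = (4−1, 37−4) = (3, 33)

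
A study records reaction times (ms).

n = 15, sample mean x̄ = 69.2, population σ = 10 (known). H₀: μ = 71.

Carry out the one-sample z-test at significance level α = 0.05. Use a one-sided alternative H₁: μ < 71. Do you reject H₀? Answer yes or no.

SE = σ/√n = 10/√15 = 2.5820
z = (x̄−μ₀)/SE = (69.2−71)/2.5820 = -0.6971
p-value (one-sided, H₁ less) = 0.24286
At α=0.05: p ≥ α → fail to reject H₀

reject H₀: no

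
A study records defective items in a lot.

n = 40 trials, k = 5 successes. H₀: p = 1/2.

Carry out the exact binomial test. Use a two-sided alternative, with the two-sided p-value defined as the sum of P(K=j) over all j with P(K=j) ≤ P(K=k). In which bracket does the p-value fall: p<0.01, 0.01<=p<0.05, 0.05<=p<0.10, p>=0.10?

p-value bracket: p<0.01

Exact binomial: n=40, k=5, p₀=1/2=0.5000
P(X=j) = C(n,j)·p₀^j·(1−p₀)^(n−j); p = Σ P(X=j) over j with P(X=j) ≤ P(X=5)
p-value (two-sided) = 0.00000
→ bracket: p<0.01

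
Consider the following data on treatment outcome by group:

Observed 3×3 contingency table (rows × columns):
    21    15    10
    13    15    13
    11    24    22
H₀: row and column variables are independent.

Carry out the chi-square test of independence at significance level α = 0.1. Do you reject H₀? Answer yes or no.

reject H₀: yes

Row totals [46, 41, 57], col totals [45, 54, 45], n=144
χ² = (21−14.38)²/14.38 + (15−17.25)²/17.25 + (10−14.38)²/14.38 + (13−12.81)²/12.81 + (15−15.38)²/15.38 + (13−12.81)²/12.81 + (11−17.81)²/17.81 + (24−21.38)²/21.38 + (22−17.81)²/17.81 = 8.6052
df = 4
p-value (upper-tail) = 0.07176
At α=0.1: p < α → reject H₀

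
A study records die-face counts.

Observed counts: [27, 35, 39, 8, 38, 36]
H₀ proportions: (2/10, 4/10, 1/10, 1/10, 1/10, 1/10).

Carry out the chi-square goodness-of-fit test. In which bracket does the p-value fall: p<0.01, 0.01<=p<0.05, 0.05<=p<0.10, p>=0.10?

p-value bracket: p<0.01

n = 183; E_i = n·p_i = [36.60, 73.20, 18.30, 18.30, 18.30, 18.30]
χ² = (27−36.60)²/36.60 + (35−73.20)²/73.20 + (39−18.30)²/18.30 + (8−18.30)²/18.30 + (38−18.30)²/18.30 + (36−18.30)²/18.30 = 89.9918
df = 5
p-value (upper-tail) = 0.00000
→ bracket: p<0.01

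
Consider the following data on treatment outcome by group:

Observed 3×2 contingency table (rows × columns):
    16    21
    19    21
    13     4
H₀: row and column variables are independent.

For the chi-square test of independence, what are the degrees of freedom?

df = (r−1)(c−1) = (3−1)·(2−1) = 2

degrees of freedom = 2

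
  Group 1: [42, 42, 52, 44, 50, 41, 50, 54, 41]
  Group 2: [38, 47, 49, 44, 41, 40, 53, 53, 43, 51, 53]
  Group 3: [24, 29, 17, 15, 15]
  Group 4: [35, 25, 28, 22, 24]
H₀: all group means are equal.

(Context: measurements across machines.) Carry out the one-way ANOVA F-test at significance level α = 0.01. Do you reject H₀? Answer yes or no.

Group means [46.22, 46.55, 20.00, 26.80], grand mean 38.733
SSB = Σnᵢ(x̄ᵢ−x̄)² = 3642.784; SSW = ΣΣ(x−x̄ᵢ)² = 793.083
MSB = 3642.784/3 = 1214.2613; MSW = 793.083/26 = 30.5032
F = MSB/MSW = 39.8077
df = (3, 26)
p-value (upper-tail) = 0.00000
At α=0.01: p < α → reject H₀

reject H₀: yes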